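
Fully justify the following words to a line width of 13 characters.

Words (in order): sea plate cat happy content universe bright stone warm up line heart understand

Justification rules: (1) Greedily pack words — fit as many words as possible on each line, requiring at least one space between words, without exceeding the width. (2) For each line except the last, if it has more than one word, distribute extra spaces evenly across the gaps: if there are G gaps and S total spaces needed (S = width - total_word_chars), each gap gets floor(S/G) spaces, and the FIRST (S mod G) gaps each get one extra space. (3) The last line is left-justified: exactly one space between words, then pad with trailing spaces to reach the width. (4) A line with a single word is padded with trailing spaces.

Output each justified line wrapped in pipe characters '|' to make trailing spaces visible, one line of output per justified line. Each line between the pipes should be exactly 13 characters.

Answer: |sea plate cat|
|happy content|
|universe     |
|bright  stone|
|warm  up line|
|heart        |
|understand   |

Derivation:
Line 1: ['sea', 'plate', 'cat'] (min_width=13, slack=0)
Line 2: ['happy', 'content'] (min_width=13, slack=0)
Line 3: ['universe'] (min_width=8, slack=5)
Line 4: ['bright', 'stone'] (min_width=12, slack=1)
Line 5: ['warm', 'up', 'line'] (min_width=12, slack=1)
Line 6: ['heart'] (min_width=5, slack=8)
Line 7: ['understand'] (min_width=10, slack=3)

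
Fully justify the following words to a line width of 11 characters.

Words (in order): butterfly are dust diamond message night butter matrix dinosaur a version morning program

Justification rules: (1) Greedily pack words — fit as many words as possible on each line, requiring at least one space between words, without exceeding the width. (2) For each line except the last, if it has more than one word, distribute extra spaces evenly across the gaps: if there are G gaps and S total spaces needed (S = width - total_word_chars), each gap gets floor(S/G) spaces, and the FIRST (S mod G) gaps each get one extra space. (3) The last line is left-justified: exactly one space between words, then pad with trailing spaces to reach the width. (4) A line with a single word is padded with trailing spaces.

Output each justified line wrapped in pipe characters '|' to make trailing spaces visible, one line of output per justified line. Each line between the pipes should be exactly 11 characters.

Answer: |butterfly  |
|are    dust|
|diamond    |
|message    |
|night      |
|butter     |
|matrix     |
|dinosaur  a|
|version    |
|morning    |
|program    |

Derivation:
Line 1: ['butterfly'] (min_width=9, slack=2)
Line 2: ['are', 'dust'] (min_width=8, slack=3)
Line 3: ['diamond'] (min_width=7, slack=4)
Line 4: ['message'] (min_width=7, slack=4)
Line 5: ['night'] (min_width=5, slack=6)
Line 6: ['butter'] (min_width=6, slack=5)
Line 7: ['matrix'] (min_width=6, slack=5)
Line 8: ['dinosaur', 'a'] (min_width=10, slack=1)
Line 9: ['version'] (min_width=7, slack=4)
Line 10: ['morning'] (min_width=7, slack=4)
Line 11: ['program'] (min_width=7, slack=4)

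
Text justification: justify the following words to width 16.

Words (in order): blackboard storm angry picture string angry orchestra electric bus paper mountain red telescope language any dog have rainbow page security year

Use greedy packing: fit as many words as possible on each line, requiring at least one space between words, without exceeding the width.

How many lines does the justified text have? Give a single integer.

Answer: 11

Derivation:
Line 1: ['blackboard', 'storm'] (min_width=16, slack=0)
Line 2: ['angry', 'picture'] (min_width=13, slack=3)
Line 3: ['string', 'angry'] (min_width=12, slack=4)
Line 4: ['orchestra'] (min_width=9, slack=7)
Line 5: ['electric', 'bus'] (min_width=12, slack=4)
Line 6: ['paper', 'mountain'] (min_width=14, slack=2)
Line 7: ['red', 'telescope'] (min_width=13, slack=3)
Line 8: ['language', 'any', 'dog'] (min_width=16, slack=0)
Line 9: ['have', 'rainbow'] (min_width=12, slack=4)
Line 10: ['page', 'security'] (min_width=13, slack=3)
Line 11: ['year'] (min_width=4, slack=12)
Total lines: 11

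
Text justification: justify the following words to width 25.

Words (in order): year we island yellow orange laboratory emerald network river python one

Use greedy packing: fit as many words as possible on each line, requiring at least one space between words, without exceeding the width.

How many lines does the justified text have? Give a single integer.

Line 1: ['year', 'we', 'island', 'yellow'] (min_width=21, slack=4)
Line 2: ['orange', 'laboratory', 'emerald'] (min_width=25, slack=0)
Line 3: ['network', 'river', 'python', 'one'] (min_width=24, slack=1)
Total lines: 3

Answer: 3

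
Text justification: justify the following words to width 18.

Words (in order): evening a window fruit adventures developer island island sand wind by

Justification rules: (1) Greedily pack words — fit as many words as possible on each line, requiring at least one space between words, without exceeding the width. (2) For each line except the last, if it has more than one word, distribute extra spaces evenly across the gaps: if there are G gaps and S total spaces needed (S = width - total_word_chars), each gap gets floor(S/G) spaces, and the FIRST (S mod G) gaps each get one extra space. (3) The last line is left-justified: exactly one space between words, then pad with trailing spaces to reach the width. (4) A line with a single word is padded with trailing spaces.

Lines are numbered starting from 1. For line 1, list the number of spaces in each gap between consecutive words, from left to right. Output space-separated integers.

Line 1: ['evening', 'a', 'window'] (min_width=16, slack=2)
Line 2: ['fruit', 'adventures'] (min_width=16, slack=2)
Line 3: ['developer', 'island'] (min_width=16, slack=2)
Line 4: ['island', 'sand', 'wind'] (min_width=16, slack=2)
Line 5: ['by'] (min_width=2, slack=16)

Answer: 2 2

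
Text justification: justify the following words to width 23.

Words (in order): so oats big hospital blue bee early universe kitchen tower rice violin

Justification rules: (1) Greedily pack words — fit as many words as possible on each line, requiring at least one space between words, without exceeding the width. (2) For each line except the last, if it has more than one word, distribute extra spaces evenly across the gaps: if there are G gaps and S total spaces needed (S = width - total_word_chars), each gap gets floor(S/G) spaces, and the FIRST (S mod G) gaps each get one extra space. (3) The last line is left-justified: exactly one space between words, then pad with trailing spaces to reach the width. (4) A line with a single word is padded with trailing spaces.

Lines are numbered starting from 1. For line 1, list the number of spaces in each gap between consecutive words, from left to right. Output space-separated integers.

Line 1: ['so', 'oats', 'big', 'hospital'] (min_width=20, slack=3)
Line 2: ['blue', 'bee', 'early', 'universe'] (min_width=23, slack=0)
Line 3: ['kitchen', 'tower', 'rice'] (min_width=18, slack=5)
Line 4: ['violin'] (min_width=6, slack=17)

Answer: 2 2 2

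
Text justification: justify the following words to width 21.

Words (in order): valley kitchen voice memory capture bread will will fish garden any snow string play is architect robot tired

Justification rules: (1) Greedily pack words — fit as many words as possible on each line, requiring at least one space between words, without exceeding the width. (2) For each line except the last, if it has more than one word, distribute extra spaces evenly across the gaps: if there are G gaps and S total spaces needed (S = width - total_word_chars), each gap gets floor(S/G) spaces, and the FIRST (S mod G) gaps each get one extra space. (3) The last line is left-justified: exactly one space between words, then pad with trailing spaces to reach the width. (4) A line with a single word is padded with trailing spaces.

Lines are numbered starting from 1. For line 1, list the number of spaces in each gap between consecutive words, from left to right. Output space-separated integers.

Answer: 2 1

Derivation:
Line 1: ['valley', 'kitchen', 'voice'] (min_width=20, slack=1)
Line 2: ['memory', 'capture', 'bread'] (min_width=20, slack=1)
Line 3: ['will', 'will', 'fish', 'garden'] (min_width=21, slack=0)
Line 4: ['any', 'snow', 'string', 'play'] (min_width=20, slack=1)
Line 5: ['is', 'architect', 'robot'] (min_width=18, slack=3)
Line 6: ['tired'] (min_width=5, slack=16)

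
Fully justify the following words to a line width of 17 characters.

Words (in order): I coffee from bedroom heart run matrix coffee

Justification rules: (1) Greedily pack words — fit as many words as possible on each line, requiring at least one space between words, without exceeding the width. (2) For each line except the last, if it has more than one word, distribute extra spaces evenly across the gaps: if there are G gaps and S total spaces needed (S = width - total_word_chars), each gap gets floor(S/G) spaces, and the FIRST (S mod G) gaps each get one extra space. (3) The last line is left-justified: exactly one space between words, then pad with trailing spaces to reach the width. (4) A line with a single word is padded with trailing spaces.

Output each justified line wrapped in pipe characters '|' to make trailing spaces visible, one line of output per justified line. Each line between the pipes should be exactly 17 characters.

Answer: |I   coffee   from|
|bedroom heart run|
|matrix coffee    |

Derivation:
Line 1: ['I', 'coffee', 'from'] (min_width=13, slack=4)
Line 2: ['bedroom', 'heart', 'run'] (min_width=17, slack=0)
Line 3: ['matrix', 'coffee'] (min_width=13, slack=4)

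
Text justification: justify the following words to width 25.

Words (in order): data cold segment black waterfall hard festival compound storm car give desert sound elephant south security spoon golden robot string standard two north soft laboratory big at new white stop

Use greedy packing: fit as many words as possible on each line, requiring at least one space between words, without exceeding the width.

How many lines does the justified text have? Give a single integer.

Line 1: ['data', 'cold', 'segment', 'black'] (min_width=23, slack=2)
Line 2: ['waterfall', 'hard', 'festival'] (min_width=23, slack=2)
Line 3: ['compound', 'storm', 'car', 'give'] (min_width=23, slack=2)
Line 4: ['desert', 'sound', 'elephant'] (min_width=21, slack=4)
Line 5: ['south', 'security', 'spoon'] (min_width=20, slack=5)
Line 6: ['golden', 'robot', 'string'] (min_width=19, slack=6)
Line 7: ['standard', 'two', 'north', 'soft'] (min_width=23, slack=2)
Line 8: ['laboratory', 'big', 'at', 'new'] (min_width=21, slack=4)
Line 9: ['white', 'stop'] (min_width=10, slack=15)
Total lines: 9

Answer: 9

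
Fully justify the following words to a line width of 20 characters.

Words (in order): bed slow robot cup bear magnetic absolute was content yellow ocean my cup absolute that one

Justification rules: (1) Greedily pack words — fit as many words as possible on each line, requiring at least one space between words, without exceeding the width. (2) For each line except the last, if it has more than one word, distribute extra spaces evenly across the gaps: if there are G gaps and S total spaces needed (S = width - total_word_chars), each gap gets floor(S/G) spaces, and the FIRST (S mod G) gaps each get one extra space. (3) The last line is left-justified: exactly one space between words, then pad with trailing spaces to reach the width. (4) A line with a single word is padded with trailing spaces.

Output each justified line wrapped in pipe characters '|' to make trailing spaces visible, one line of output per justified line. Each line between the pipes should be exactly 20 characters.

Line 1: ['bed', 'slow', 'robot', 'cup'] (min_width=18, slack=2)
Line 2: ['bear', 'magnetic'] (min_width=13, slack=7)
Line 3: ['absolute', 'was', 'content'] (min_width=20, slack=0)
Line 4: ['yellow', 'ocean', 'my', 'cup'] (min_width=19, slack=1)
Line 5: ['absolute', 'that', 'one'] (min_width=17, slack=3)

Answer: |bed  slow  robot cup|
|bear        magnetic|
|absolute was content|
|yellow  ocean my cup|
|absolute that one   |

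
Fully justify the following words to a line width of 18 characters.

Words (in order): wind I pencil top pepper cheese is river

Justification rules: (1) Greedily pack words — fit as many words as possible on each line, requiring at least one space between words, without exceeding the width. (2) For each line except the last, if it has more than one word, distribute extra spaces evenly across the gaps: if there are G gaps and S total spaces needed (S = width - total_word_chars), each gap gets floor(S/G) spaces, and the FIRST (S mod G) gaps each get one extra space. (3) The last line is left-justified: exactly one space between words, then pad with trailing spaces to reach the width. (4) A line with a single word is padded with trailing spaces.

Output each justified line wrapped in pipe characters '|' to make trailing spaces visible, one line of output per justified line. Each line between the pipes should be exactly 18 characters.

Line 1: ['wind', 'I', 'pencil', 'top'] (min_width=17, slack=1)
Line 2: ['pepper', 'cheese', 'is'] (min_width=16, slack=2)
Line 3: ['river'] (min_width=5, slack=13)

Answer: |wind  I pencil top|
|pepper  cheese  is|
|river             |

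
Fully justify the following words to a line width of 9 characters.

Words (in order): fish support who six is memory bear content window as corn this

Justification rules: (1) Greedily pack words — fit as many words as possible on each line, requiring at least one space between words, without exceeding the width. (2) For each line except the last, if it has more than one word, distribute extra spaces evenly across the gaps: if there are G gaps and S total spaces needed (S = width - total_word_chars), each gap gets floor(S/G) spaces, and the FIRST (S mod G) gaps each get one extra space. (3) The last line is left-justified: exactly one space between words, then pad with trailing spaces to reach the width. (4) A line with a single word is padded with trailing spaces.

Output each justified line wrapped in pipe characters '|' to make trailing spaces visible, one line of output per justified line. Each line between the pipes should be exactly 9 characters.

Line 1: ['fish'] (min_width=4, slack=5)
Line 2: ['support'] (min_width=7, slack=2)
Line 3: ['who', 'six'] (min_width=7, slack=2)
Line 4: ['is', 'memory'] (min_width=9, slack=0)
Line 5: ['bear'] (min_width=4, slack=5)
Line 6: ['content'] (min_width=7, slack=2)
Line 7: ['window', 'as'] (min_width=9, slack=0)
Line 8: ['corn', 'this'] (min_width=9, slack=0)

Answer: |fish     |
|support  |
|who   six|
|is memory|
|bear     |
|content  |
|window as|
|corn this|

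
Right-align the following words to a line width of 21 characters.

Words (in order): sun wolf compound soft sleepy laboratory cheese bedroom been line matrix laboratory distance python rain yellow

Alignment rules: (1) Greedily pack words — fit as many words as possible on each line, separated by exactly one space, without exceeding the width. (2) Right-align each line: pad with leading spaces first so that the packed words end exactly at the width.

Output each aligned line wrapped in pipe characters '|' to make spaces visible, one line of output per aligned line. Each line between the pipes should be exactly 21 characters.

Answer: |    sun wolf compound|
|          soft sleepy|
|    laboratory cheese|
|    bedroom been line|
|    matrix laboratory|
| distance python rain|
|               yellow|

Derivation:
Line 1: ['sun', 'wolf', 'compound'] (min_width=17, slack=4)
Line 2: ['soft', 'sleepy'] (min_width=11, slack=10)
Line 3: ['laboratory', 'cheese'] (min_width=17, slack=4)
Line 4: ['bedroom', 'been', 'line'] (min_width=17, slack=4)
Line 5: ['matrix', 'laboratory'] (min_width=17, slack=4)
Line 6: ['distance', 'python', 'rain'] (min_width=20, slack=1)
Line 7: ['yellow'] (min_width=6, slack=15)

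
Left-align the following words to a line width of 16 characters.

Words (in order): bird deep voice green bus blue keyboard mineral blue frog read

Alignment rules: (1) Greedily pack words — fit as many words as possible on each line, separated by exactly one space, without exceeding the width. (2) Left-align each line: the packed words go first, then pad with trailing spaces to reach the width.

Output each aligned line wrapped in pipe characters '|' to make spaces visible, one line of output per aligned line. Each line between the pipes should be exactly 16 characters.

Answer: |bird deep voice |
|green bus blue  |
|keyboard mineral|
|blue frog read  |

Derivation:
Line 1: ['bird', 'deep', 'voice'] (min_width=15, slack=1)
Line 2: ['green', 'bus', 'blue'] (min_width=14, slack=2)
Line 3: ['keyboard', 'mineral'] (min_width=16, slack=0)
Line 4: ['blue', 'frog', 'read'] (min_width=14, slack=2)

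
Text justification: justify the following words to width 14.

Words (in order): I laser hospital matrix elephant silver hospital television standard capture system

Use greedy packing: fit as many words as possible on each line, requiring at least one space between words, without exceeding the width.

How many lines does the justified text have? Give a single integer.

Line 1: ['I', 'laser'] (min_width=7, slack=7)
Line 2: ['hospital'] (min_width=8, slack=6)
Line 3: ['matrix'] (min_width=6, slack=8)
Line 4: ['elephant'] (min_width=8, slack=6)
Line 5: ['silver'] (min_width=6, slack=8)
Line 6: ['hospital'] (min_width=8, slack=6)
Line 7: ['television'] (min_width=10, slack=4)
Line 8: ['standard'] (min_width=8, slack=6)
Line 9: ['capture', 'system'] (min_width=14, slack=0)
Total lines: 9

Answer: 9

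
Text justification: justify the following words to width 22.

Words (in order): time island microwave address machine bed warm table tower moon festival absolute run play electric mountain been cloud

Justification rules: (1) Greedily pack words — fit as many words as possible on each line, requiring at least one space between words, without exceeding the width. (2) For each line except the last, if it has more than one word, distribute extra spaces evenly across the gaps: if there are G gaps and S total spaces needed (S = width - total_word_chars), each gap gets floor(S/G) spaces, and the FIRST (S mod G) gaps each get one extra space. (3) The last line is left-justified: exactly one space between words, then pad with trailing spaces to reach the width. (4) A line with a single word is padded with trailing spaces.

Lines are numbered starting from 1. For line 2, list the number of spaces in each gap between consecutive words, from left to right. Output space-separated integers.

Answer: 3 2

Derivation:
Line 1: ['time', 'island', 'microwave'] (min_width=21, slack=1)
Line 2: ['address', 'machine', 'bed'] (min_width=19, slack=3)
Line 3: ['warm', 'table', 'tower', 'moon'] (min_width=21, slack=1)
Line 4: ['festival', 'absolute', 'run'] (min_width=21, slack=1)
Line 5: ['play', 'electric', 'mountain'] (min_width=22, slack=0)
Line 6: ['been', 'cloud'] (min_width=10, slack=12)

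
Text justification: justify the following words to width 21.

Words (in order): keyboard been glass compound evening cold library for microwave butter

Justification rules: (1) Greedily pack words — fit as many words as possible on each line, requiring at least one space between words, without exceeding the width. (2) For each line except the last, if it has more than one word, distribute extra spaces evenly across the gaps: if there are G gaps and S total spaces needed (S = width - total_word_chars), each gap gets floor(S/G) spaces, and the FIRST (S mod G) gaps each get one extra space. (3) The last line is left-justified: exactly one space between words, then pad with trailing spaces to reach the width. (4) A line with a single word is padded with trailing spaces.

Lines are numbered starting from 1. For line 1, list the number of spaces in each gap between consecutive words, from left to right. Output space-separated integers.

Line 1: ['keyboard', 'been', 'glass'] (min_width=19, slack=2)
Line 2: ['compound', 'evening', 'cold'] (min_width=21, slack=0)
Line 3: ['library', 'for', 'microwave'] (min_width=21, slack=0)
Line 4: ['butter'] (min_width=6, slack=15)

Answer: 2 2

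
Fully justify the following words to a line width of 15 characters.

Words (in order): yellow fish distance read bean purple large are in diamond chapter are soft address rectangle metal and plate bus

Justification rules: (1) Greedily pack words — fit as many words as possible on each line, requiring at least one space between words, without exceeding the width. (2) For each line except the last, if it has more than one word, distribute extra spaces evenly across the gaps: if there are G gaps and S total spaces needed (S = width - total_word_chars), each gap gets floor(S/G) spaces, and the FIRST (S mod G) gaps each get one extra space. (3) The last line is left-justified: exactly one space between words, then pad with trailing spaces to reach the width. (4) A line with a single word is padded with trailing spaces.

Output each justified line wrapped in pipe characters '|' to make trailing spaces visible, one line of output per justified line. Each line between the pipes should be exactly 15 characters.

Line 1: ['yellow', 'fish'] (min_width=11, slack=4)
Line 2: ['distance', 'read'] (min_width=13, slack=2)
Line 3: ['bean', 'purple'] (min_width=11, slack=4)
Line 4: ['large', 'are', 'in'] (min_width=12, slack=3)
Line 5: ['diamond', 'chapter'] (min_width=15, slack=0)
Line 6: ['are', 'soft'] (min_width=8, slack=7)
Line 7: ['address'] (min_width=7, slack=8)
Line 8: ['rectangle', 'metal'] (min_width=15, slack=0)
Line 9: ['and', 'plate', 'bus'] (min_width=13, slack=2)

Answer: |yellow     fish|
|distance   read|
|bean     purple|
|large   are  in|
|diamond chapter|
|are        soft|
|address        |
|rectangle metal|
|and plate bus  |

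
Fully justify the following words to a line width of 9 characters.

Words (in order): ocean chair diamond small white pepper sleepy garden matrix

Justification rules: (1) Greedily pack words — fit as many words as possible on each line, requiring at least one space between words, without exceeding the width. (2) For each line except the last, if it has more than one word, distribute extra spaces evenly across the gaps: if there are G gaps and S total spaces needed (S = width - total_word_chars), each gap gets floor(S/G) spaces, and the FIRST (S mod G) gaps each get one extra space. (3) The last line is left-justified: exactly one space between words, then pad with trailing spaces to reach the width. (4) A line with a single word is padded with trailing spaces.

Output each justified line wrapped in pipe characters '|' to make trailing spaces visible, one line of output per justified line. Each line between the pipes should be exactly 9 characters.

Answer: |ocean    |
|chair    |
|diamond  |
|small    |
|white    |
|pepper   |
|sleepy   |
|garden   |
|matrix   |

Derivation:
Line 1: ['ocean'] (min_width=5, slack=4)
Line 2: ['chair'] (min_width=5, slack=4)
Line 3: ['diamond'] (min_width=7, slack=2)
Line 4: ['small'] (min_width=5, slack=4)
Line 5: ['white'] (min_width=5, slack=4)
Line 6: ['pepper'] (min_width=6, slack=3)
Line 7: ['sleepy'] (min_width=6, slack=3)
Line 8: ['garden'] (min_width=6, slack=3)
Line 9: ['matrix'] (min_width=6, slack=3)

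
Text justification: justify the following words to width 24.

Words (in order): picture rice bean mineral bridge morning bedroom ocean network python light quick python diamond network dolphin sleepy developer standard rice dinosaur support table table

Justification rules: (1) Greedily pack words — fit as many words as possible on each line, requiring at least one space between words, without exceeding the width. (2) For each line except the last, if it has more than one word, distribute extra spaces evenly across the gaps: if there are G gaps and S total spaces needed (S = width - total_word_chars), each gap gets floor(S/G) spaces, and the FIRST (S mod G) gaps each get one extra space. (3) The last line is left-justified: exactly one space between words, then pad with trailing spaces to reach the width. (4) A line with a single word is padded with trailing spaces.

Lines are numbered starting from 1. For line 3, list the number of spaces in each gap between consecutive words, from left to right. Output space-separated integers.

Line 1: ['picture', 'rice', 'bean'] (min_width=17, slack=7)
Line 2: ['mineral', 'bridge', 'morning'] (min_width=22, slack=2)
Line 3: ['bedroom', 'ocean', 'network'] (min_width=21, slack=3)
Line 4: ['python', 'light', 'quick'] (min_width=18, slack=6)
Line 5: ['python', 'diamond', 'network'] (min_width=22, slack=2)
Line 6: ['dolphin', 'sleepy', 'developer'] (min_width=24, slack=0)
Line 7: ['standard', 'rice', 'dinosaur'] (min_width=22, slack=2)
Line 8: ['support', 'table', 'table'] (min_width=19, slack=5)

Answer: 3 2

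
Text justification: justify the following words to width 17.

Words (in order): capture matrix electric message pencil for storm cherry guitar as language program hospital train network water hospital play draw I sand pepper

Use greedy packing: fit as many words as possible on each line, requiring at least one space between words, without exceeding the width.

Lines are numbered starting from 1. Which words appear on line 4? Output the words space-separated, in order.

Line 1: ['capture', 'matrix'] (min_width=14, slack=3)
Line 2: ['electric', 'message'] (min_width=16, slack=1)
Line 3: ['pencil', 'for', 'storm'] (min_width=16, slack=1)
Line 4: ['cherry', 'guitar', 'as'] (min_width=16, slack=1)
Line 5: ['language', 'program'] (min_width=16, slack=1)
Line 6: ['hospital', 'train'] (min_width=14, slack=3)
Line 7: ['network', 'water'] (min_width=13, slack=4)
Line 8: ['hospital', 'play'] (min_width=13, slack=4)
Line 9: ['draw', 'I', 'sand'] (min_width=11, slack=6)
Line 10: ['pepper'] (min_width=6, slack=11)

Answer: cherry guitar as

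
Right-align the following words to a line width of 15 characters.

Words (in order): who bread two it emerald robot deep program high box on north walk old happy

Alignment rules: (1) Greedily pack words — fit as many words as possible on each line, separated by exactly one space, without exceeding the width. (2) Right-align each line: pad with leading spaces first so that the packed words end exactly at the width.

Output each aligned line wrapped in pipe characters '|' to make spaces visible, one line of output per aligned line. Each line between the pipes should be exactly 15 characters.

Line 1: ['who', 'bread', 'two'] (min_width=13, slack=2)
Line 2: ['it', 'emerald'] (min_width=10, slack=5)
Line 3: ['robot', 'deep'] (min_width=10, slack=5)
Line 4: ['program', 'high'] (min_width=12, slack=3)
Line 5: ['box', 'on', 'north'] (min_width=12, slack=3)
Line 6: ['walk', 'old', 'happy'] (min_width=14, slack=1)

Answer: |  who bread two|
|     it emerald|
|     robot deep|
|   program high|
|   box on north|
| walk old happy|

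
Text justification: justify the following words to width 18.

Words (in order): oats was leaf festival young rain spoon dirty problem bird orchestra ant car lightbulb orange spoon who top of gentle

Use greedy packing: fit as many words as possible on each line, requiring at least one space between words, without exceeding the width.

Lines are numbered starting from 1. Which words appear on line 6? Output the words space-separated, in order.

Line 1: ['oats', 'was', 'leaf'] (min_width=13, slack=5)
Line 2: ['festival', 'young'] (min_width=14, slack=4)
Line 3: ['rain', 'spoon', 'dirty'] (min_width=16, slack=2)
Line 4: ['problem', 'bird'] (min_width=12, slack=6)
Line 5: ['orchestra', 'ant', 'car'] (min_width=17, slack=1)
Line 6: ['lightbulb', 'orange'] (min_width=16, slack=2)
Line 7: ['spoon', 'who', 'top', 'of'] (min_width=16, slack=2)
Line 8: ['gentle'] (min_width=6, slack=12)

Answer: lightbulb orange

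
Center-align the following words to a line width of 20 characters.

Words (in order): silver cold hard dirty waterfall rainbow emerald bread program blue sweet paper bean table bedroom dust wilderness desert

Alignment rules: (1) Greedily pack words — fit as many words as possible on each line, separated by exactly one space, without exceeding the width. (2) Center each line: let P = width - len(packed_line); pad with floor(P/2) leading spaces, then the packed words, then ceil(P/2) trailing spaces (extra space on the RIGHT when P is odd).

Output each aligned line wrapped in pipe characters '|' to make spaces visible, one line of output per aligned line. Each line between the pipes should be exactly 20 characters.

Line 1: ['silver', 'cold', 'hard'] (min_width=16, slack=4)
Line 2: ['dirty', 'waterfall'] (min_width=15, slack=5)
Line 3: ['rainbow', 'emerald'] (min_width=15, slack=5)
Line 4: ['bread', 'program', 'blue'] (min_width=18, slack=2)
Line 5: ['sweet', 'paper', 'bean'] (min_width=16, slack=4)
Line 6: ['table', 'bedroom', 'dust'] (min_width=18, slack=2)
Line 7: ['wilderness', 'desert'] (min_width=17, slack=3)

Answer: |  silver cold hard  |
|  dirty waterfall   |
|  rainbow emerald   |
| bread program blue |
|  sweet paper bean  |
| table bedroom dust |
| wilderness desert  |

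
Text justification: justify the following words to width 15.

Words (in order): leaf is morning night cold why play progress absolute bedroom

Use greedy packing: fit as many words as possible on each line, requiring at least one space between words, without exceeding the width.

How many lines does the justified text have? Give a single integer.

Line 1: ['leaf', 'is', 'morning'] (min_width=15, slack=0)
Line 2: ['night', 'cold', 'why'] (min_width=14, slack=1)
Line 3: ['play', 'progress'] (min_width=13, slack=2)
Line 4: ['absolute'] (min_width=8, slack=7)
Line 5: ['bedroom'] (min_width=7, slack=8)
Total lines: 5

Answer: 5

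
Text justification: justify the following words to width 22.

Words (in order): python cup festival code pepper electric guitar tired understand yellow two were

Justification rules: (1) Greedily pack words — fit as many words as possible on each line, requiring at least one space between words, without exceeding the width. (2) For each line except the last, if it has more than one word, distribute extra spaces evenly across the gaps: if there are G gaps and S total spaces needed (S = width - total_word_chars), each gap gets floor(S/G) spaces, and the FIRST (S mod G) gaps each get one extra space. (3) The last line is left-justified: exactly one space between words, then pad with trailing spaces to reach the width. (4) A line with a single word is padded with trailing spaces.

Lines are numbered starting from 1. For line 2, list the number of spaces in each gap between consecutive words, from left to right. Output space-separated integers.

Answer: 2 2

Derivation:
Line 1: ['python', 'cup', 'festival'] (min_width=19, slack=3)
Line 2: ['code', 'pepper', 'electric'] (min_width=20, slack=2)
Line 3: ['guitar', 'tired'] (min_width=12, slack=10)
Line 4: ['understand', 'yellow', 'two'] (min_width=21, slack=1)
Line 5: ['were'] (min_width=4, slack=18)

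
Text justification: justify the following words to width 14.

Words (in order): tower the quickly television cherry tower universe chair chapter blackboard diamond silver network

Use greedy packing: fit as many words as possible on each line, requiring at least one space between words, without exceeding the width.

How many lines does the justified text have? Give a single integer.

Line 1: ['tower', 'the'] (min_width=9, slack=5)
Line 2: ['quickly'] (min_width=7, slack=7)
Line 3: ['television'] (min_width=10, slack=4)
Line 4: ['cherry', 'tower'] (min_width=12, slack=2)
Line 5: ['universe', 'chair'] (min_width=14, slack=0)
Line 6: ['chapter'] (min_width=7, slack=7)
Line 7: ['blackboard'] (min_width=10, slack=4)
Line 8: ['diamond', 'silver'] (min_width=14, slack=0)
Line 9: ['network'] (min_width=7, slack=7)
Total lines: 9

Answer: 9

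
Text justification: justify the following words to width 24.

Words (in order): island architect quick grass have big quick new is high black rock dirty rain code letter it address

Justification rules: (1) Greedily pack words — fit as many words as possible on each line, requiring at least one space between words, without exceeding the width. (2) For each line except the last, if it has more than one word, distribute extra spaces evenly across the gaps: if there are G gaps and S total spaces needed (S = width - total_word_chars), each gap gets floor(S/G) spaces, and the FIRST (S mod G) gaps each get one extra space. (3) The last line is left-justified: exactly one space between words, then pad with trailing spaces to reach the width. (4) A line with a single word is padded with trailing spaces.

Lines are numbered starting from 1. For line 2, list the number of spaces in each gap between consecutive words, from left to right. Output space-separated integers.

Answer: 1 1 1 1

Derivation:
Line 1: ['island', 'architect', 'quick'] (min_width=22, slack=2)
Line 2: ['grass', 'have', 'big', 'quick', 'new'] (min_width=24, slack=0)
Line 3: ['is', 'high', 'black', 'rock', 'dirty'] (min_width=24, slack=0)
Line 4: ['rain', 'code', 'letter', 'it'] (min_width=19, slack=5)
Line 5: ['address'] (min_width=7, slack=17)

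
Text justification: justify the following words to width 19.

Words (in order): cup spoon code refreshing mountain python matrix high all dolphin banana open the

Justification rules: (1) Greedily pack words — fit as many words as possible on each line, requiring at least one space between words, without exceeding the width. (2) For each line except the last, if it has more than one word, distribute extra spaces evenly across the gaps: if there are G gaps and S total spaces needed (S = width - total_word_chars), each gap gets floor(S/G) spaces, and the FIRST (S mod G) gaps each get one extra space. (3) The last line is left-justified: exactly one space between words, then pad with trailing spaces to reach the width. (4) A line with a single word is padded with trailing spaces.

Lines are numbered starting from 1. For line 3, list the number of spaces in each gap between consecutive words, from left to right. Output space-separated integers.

Answer: 2 1

Derivation:
Line 1: ['cup', 'spoon', 'code'] (min_width=14, slack=5)
Line 2: ['refreshing', 'mountain'] (min_width=19, slack=0)
Line 3: ['python', 'matrix', 'high'] (min_width=18, slack=1)
Line 4: ['all', 'dolphin', 'banana'] (min_width=18, slack=1)
Line 5: ['open', 'the'] (min_width=8, slack=11)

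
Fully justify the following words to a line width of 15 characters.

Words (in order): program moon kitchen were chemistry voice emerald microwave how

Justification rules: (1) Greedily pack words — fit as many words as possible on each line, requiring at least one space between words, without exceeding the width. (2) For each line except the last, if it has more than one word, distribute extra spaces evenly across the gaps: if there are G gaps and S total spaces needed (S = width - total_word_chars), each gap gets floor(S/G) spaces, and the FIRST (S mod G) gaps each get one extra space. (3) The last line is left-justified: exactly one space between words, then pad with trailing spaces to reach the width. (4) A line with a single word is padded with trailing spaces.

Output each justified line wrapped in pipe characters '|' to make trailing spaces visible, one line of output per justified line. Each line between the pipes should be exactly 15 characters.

Answer: |program    moon|
|kitchen    were|
|chemistry voice|
|emerald        |
|microwave how  |

Derivation:
Line 1: ['program', 'moon'] (min_width=12, slack=3)
Line 2: ['kitchen', 'were'] (min_width=12, slack=3)
Line 3: ['chemistry', 'voice'] (min_width=15, slack=0)
Line 4: ['emerald'] (min_width=7, slack=8)
Line 5: ['microwave', 'how'] (min_width=13, slack=2)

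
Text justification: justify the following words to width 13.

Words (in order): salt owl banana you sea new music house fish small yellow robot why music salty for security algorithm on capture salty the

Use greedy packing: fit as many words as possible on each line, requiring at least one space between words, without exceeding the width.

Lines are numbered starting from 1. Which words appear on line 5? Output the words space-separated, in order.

Answer: small yellow

Derivation:
Line 1: ['salt', 'owl'] (min_width=8, slack=5)
Line 2: ['banana', 'you'] (min_width=10, slack=3)
Line 3: ['sea', 'new', 'music'] (min_width=13, slack=0)
Line 4: ['house', 'fish'] (min_width=10, slack=3)
Line 5: ['small', 'yellow'] (min_width=12, slack=1)
Line 6: ['robot', 'why'] (min_width=9, slack=4)
Line 7: ['music', 'salty'] (min_width=11, slack=2)
Line 8: ['for', 'security'] (min_width=12, slack=1)
Line 9: ['algorithm', 'on'] (min_width=12, slack=1)
Line 10: ['capture', 'salty'] (min_width=13, slack=0)
Line 11: ['the'] (min_width=3, slack=10)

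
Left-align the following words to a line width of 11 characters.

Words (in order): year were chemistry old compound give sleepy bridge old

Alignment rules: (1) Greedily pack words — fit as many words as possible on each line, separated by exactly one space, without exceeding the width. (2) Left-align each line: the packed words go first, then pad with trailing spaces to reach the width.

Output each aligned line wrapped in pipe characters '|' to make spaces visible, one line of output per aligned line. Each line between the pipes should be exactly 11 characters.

Answer: |year were  |
|chemistry  |
|old        |
|compound   |
|give sleepy|
|bridge old |

Derivation:
Line 1: ['year', 'were'] (min_width=9, slack=2)
Line 2: ['chemistry'] (min_width=9, slack=2)
Line 3: ['old'] (min_width=3, slack=8)
Line 4: ['compound'] (min_width=8, slack=3)
Line 5: ['give', 'sleepy'] (min_width=11, slack=0)
Line 6: ['bridge', 'old'] (min_width=10, slack=1)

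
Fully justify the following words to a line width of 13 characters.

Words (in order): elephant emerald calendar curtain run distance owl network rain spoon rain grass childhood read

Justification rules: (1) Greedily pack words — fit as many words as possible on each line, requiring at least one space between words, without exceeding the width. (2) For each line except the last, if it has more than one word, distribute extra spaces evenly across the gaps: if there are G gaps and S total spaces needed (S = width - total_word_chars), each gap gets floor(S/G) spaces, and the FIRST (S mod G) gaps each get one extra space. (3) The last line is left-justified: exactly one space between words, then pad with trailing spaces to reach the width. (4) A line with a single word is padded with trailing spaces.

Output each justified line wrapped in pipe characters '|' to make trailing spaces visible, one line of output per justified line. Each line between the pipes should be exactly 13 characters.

Answer: |elephant     |
|emerald      |
|calendar     |
|curtain   run|
|distance  owl|
|network  rain|
|spoon    rain|
|grass        |
|childhood    |
|read         |

Derivation:
Line 1: ['elephant'] (min_width=8, slack=5)
Line 2: ['emerald'] (min_width=7, slack=6)
Line 3: ['calendar'] (min_width=8, slack=5)
Line 4: ['curtain', 'run'] (min_width=11, slack=2)
Line 5: ['distance', 'owl'] (min_width=12, slack=1)
Line 6: ['network', 'rain'] (min_width=12, slack=1)
Line 7: ['spoon', 'rain'] (min_width=10, slack=3)
Line 8: ['grass'] (min_width=5, slack=8)
Line 9: ['childhood'] (min_width=9, slack=4)
Line 10: ['read'] (min_width=4, slack=9)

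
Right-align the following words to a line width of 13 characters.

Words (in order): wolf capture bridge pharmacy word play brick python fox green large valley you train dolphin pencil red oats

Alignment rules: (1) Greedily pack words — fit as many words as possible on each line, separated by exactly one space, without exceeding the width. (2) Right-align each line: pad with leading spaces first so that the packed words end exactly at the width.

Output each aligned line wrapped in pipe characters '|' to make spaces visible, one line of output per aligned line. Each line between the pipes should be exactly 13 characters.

Line 1: ['wolf', 'capture'] (min_width=12, slack=1)
Line 2: ['bridge'] (min_width=6, slack=7)
Line 3: ['pharmacy', 'word'] (min_width=13, slack=0)
Line 4: ['play', 'brick'] (min_width=10, slack=3)
Line 5: ['python', 'fox'] (min_width=10, slack=3)
Line 6: ['green', 'large'] (min_width=11, slack=2)
Line 7: ['valley', 'you'] (min_width=10, slack=3)
Line 8: ['train', 'dolphin'] (min_width=13, slack=0)
Line 9: ['pencil', 'red'] (min_width=10, slack=3)
Line 10: ['oats'] (min_width=4, slack=9)

Answer: | wolf capture|
|       bridge|
|pharmacy word|
|   play brick|
|   python fox|
|  green large|
|   valley you|
|train dolphin|
|   pencil red|
|         oats|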